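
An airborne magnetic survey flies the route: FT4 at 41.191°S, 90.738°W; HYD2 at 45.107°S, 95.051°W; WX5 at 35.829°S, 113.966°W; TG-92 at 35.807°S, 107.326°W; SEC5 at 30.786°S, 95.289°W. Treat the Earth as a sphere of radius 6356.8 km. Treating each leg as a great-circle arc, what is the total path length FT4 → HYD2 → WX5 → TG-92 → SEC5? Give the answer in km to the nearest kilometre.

FT4→HYD2: c = 0.087650 rad, d = 557.18 km
HYD2→WX5: c = 0.297686 rad, d = 1892.33 km
WX5→TG-92: c = 0.093956 rad, d = 597.26 km
TG-92→SEC5: c = 0.196047 rad, d = 1246.23 km
Total = 557.18 + 1892.33 + 597.26 + 1246.23 = 4293.00 km

4293 km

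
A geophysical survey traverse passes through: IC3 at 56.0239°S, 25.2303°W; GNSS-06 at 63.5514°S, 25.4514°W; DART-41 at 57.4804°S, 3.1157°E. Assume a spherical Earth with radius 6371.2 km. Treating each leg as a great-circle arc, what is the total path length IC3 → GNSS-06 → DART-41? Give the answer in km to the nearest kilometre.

2522 km

IC3→GNSS-06: c = 0.131394 rad, d = 837.14 km
GNSS-06→DART-41: c = 0.264430 rad, d = 1684.73 km
Total = 837.14 + 1684.73 = 2521.87 km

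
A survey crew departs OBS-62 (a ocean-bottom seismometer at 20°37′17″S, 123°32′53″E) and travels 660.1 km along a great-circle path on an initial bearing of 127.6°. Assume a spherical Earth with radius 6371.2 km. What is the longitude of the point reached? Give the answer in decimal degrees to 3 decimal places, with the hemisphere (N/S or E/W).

OBS-62: φ = -20.62139°, λ = +123.54806°
δ = d/R = 660.1/6371.2 = 0.103607 rad
φ₂ = arcsin(sin φ₁ cos δ + cos φ₁ sin δ cos θ)
   = arcsin(-0.35219·0.99464 + 0.93593·0.10342·-0.61015) = -24.16474°
λ₂ = λ₁ + atan2(sin θ sin δ cos φ₁, cos δ − sin φ₁ sin φ₂) = 128.70071°

128.701°E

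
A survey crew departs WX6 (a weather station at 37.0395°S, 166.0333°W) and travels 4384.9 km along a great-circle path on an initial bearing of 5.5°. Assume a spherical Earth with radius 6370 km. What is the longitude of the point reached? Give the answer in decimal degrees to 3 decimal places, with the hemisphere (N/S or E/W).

δ = d/R = 4384.9/6370 = 0.688367 rad
φ₂ = arcsin(sin φ₁ cos δ + cos φ₁ sin δ cos θ)
   = arcsin(-0.60237·0.77228 + 0.79822·0.63528·0.99540) = 2.26717°
λ₂ = λ₁ + atan2(sin θ sin δ cos φ₁, cos δ − sin φ₁ sin φ₂) = -162.53974°

162.540°W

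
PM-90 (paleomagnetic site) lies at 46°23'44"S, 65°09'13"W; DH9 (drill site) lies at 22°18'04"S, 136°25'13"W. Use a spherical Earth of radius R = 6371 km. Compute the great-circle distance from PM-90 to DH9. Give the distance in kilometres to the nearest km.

6820 km

PM-90: φ = -46.39556°, λ = -65.15361°
DH9: φ = -22.30111°, λ = -136.42028°
Δφ = 24.0944°,  Δλ = -71.2667°
a = sin²(Δφ/2) + cos φ₁ cos φ₂ sin²(Δλ/2) = 0.260142
c = 2·arcsin(√a) = 1.070466 rad = 61.3332°
d = R·c = 6371 × 1.070466 = 6819.9 km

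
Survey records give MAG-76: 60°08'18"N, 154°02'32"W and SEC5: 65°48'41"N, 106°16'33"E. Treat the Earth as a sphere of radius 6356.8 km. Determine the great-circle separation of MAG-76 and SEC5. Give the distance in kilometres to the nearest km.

4529 km

MAG-76: φ = +60.13833°, λ = -154.04222°
SEC5: φ = +65.81139°, λ = +106.27583°
Δφ = 5.6731°,  Δλ = -99.6819°
a = sin²(Δφ/2) + cos φ₁ cos φ₂ sin²(Δλ/2) = 0.121611
c = 2·arcsin(√a) = 0.712427 rad = 40.8190°
d = R·c = 6356.8 × 0.712427 = 4528.8 km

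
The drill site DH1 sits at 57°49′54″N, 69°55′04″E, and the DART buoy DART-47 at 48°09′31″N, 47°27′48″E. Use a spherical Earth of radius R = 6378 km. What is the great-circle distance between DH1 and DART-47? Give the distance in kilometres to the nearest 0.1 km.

DH1: φ = +57.83167°, λ = +69.91778°
DART-47: φ = +48.15861°, λ = +47.46333°
Δφ = -9.6731°,  Δλ = -22.4544°
a = sin²(Δφ/2) + cos φ₁ cos φ₂ sin²(Δλ/2) = 0.020572
c = 2·arcsin(√a) = 0.287851 rad = 16.4927°
d = R·c = 6378 × 0.287851 = 1835.9 km

1835.9 km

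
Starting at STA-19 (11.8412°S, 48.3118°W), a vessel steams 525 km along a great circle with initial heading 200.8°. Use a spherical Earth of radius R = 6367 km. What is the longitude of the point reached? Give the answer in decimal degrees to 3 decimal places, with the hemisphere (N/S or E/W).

50.058°W

δ = d/R = 525/6367 = 0.082456 rad
φ₂ = arcsin(sin φ₁ cos δ + cos φ₁ sin δ cos θ)
   = arcsin(-0.20520·0.99660 + 0.97872·0.08236·-0.93483) = -16.25181°
λ₂ = λ₁ + atan2(sin θ sin δ cos φ₁, cos δ − sin φ₁ sin φ₂) = -50.05759°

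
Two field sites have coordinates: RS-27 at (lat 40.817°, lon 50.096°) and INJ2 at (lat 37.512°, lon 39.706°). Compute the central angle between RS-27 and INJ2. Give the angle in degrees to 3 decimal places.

8.700°

Δφ = -3.3050°,  Δλ = -10.3900°
a = sin²(Δφ/2) + cos φ₁ cos φ₂ sin²(Δλ/2) = 0.005753
c = 2·arcsin(√a) = 0.151847 rad = 8.7002°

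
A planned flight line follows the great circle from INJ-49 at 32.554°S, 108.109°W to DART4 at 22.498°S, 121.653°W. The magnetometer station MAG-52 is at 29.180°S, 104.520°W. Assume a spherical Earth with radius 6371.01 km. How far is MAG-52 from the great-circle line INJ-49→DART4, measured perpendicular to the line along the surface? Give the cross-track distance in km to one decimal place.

δ₁₃ = central angle INJ-49→MAG-52 = 0.079729 rad  (haversine)
θ₁₃ = bearing INJ-49→MAG-52 = 43.333°,  θ₁₂ = bearing INJ-49→DART4 = 306.616°
dₓₜ = R·arcsin(sin δ₁₃ · sin(θ₁₃ − θ₁₂)) = 6371.01·arcsin(0.07964·sin(-263.284°)) = 504.461 km
|dₓₜ| = 504.461 km

504.5 km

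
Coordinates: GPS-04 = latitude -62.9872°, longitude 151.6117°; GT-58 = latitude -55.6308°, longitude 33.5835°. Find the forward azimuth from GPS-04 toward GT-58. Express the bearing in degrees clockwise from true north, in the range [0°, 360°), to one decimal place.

Δλ = -118.0282°
y = sin Δλ · cos φ₂ = -0.498314
x = cos φ₁ sin φ₂ − sin φ₁ cos φ₂ cos Δλ = -0.611229
θ = atan2(y, x) = -140.8108° → 219.1892° (mod 360°)

219.2°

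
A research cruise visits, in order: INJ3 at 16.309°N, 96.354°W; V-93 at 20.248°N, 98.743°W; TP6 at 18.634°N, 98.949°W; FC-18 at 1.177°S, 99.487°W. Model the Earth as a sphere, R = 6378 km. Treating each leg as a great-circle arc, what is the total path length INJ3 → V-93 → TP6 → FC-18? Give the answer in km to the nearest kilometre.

2893 km

INJ3→V-93: c = 0.079329 rad, d = 505.96 km
V-93→TP6: c = 0.028373 rad, d = 180.96 km
TP6→FC-18: c = 0.345890 rad, d = 2206.09 km
Total = 505.96 + 180.96 + 2206.09 = 2893.01 km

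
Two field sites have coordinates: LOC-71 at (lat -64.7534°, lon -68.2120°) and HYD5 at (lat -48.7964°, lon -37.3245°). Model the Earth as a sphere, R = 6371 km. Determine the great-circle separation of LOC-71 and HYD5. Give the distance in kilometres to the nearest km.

2539 km

Δφ = 15.9570°,  Δλ = 30.8875°
a = sin²(Δφ/2) + cos φ₁ cos φ₂ sin²(Δλ/2) = 0.039189
c = 2·arcsin(√a) = 0.398558 rad = 22.8357°
d = R·c = 6371 × 0.398558 = 2539.2 km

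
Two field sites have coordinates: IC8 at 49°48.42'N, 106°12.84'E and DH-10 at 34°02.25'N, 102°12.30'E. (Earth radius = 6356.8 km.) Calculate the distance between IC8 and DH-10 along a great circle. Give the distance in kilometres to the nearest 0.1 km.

1779.9 km

IC8: φ = +49.80700°, λ = +106.21400°
DH-10: φ = +34.03750°, λ = +102.20500°
Δφ = -15.7695°,  Δλ = -4.0090°
a = sin²(Δφ/2) + cos φ₁ cos φ₂ sin²(Δλ/2) = 0.019473
c = 2·arcsin(√a) = 0.280004 rad = 16.0431°
d = R·c = 6356.8 × 0.280004 = 1779.9 km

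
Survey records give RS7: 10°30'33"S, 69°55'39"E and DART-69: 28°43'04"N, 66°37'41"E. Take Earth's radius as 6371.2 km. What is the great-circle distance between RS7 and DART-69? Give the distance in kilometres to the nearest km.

4376 km

RS7: φ = -10.50917°, λ = +69.92750°
DART-69: φ = +28.71778°, λ = +66.62806°
Δφ = 39.2269°,  Δλ = -3.2994°
a = sin²(Δφ/2) + cos φ₁ cos φ₂ sin²(Δλ/2) = 0.113391
c = 2·arcsin(√a) = 0.686896 rad = 39.3563°
d = R·c = 6371.2 × 0.686896 = 4376.4 km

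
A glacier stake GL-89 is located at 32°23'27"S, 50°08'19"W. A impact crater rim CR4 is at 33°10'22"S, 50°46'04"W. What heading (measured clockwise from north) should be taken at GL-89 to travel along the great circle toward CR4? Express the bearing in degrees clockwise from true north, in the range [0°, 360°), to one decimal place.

213.9°

GL-89: φ = -32.39083°, λ = -50.13861°
CR4: φ = -33.17278°, λ = -50.76778°
Δλ = -0.6292°
y = sin Δλ · cos φ₂ = -0.009191
x = cos φ₁ sin φ₂ − sin φ₁ cos φ₂ cos Δλ = -0.013674
θ = atan2(y, x) = -146.0926° → 213.9074° (mod 360°)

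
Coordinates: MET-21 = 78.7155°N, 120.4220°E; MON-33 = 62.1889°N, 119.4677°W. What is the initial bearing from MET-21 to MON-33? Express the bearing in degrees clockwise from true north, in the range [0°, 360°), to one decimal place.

45.1°

Δλ = 120.1103°
y = sin Δλ · cos φ₂ = 0.403601
x = cos φ₁ sin φ₂ − sin φ₁ cos φ₂ cos Δλ = 0.402609
θ = atan2(y, x) = 45.0705° → 45.0705° (mod 360°)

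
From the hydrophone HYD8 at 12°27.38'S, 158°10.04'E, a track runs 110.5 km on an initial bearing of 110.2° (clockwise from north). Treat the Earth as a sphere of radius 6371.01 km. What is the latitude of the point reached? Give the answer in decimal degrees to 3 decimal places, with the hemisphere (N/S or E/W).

12.798°S

HYD8: φ = -12.45633°, λ = +158.16733°
δ = d/R = 110.5/6371.01 = 0.017344 rad
φ₂ = arcsin(sin φ₁ cos δ + cos φ₁ sin δ cos θ)
   = arcsin(-0.21570·0.99985 + 0.97646·0.01734·-0.34530) = -12.79778°
λ₂ = λ₁ + atan2(sin θ sin δ cos φ₁, cos δ − sin φ₁ sin φ₂) = 159.12371°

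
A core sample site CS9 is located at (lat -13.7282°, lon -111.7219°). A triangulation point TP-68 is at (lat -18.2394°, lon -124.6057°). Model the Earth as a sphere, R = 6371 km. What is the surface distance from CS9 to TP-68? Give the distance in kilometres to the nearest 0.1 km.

Δφ = -4.5112°,  Δλ = -12.8838°
a = sin²(Δφ/2) + cos φ₁ cos φ₂ sin²(Δλ/2) = 0.013163
c = 2·arcsin(√a) = 0.229966 rad = 13.1761°
d = R·c = 6371 × 0.229966 = 1465.1 km

1465.1 km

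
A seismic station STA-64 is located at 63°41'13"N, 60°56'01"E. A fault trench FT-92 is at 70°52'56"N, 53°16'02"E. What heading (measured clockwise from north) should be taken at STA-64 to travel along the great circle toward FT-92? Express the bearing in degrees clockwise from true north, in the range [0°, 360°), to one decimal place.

STA-64: φ = +63.68694°, λ = +60.93361°
FT-92: φ = +70.88222°, λ = +53.26722°
Δλ = -7.6664°
y = sin Δλ · cos φ₂ = -0.043692
x = cos φ₁ sin φ₂ − sin φ₁ cos φ₂ cos Δλ = 0.127876
θ = atan2(y, x) = -18.8639° → 341.1361° (mod 360°)

341.1°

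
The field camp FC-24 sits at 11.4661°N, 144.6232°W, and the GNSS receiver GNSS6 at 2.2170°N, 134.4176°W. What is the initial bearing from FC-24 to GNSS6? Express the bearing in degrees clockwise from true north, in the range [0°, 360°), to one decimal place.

Δλ = 10.2056°
y = sin Δλ · cos φ₂ = 0.177048
x = cos φ₁ sin φ₂ − sin φ₁ cos φ₂ cos Δλ = -0.157584
θ = atan2(y, x) = 131.6711° → 131.6711° (mod 360°)

131.7°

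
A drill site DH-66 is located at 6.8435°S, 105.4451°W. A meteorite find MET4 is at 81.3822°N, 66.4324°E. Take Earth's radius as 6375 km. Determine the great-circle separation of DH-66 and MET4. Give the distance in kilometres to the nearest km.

11724 km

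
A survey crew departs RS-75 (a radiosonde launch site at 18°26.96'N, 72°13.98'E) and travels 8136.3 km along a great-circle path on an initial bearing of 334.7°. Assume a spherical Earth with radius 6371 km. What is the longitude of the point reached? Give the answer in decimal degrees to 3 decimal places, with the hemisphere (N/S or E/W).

RS-75: φ = +18.44933°, λ = +72.23300°
δ = d/R = 8136.3/6371 = 1.277084 rad
φ₂ = arcsin(sin φ₁ cos δ + cos φ₁ sin δ cos θ)
   = arcsin(0.31647·0.28951 + 0.94860·0.95718·0.90408) = 65.85437°
λ₂ = λ₁ + atan2(sin θ sin δ cos φ₁, cos δ − sin φ₁ sin φ₂) = -17.65922°

17.659°W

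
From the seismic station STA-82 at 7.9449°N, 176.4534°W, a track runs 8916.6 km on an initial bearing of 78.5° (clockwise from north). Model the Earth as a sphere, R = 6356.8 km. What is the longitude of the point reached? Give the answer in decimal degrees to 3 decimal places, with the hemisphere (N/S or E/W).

δ = d/R = 8916.6/6356.8 = 1.402687 rad
φ₂ = arcsin(sin φ₁ cos δ + cos φ₁ sin δ cos θ)
   = arcsin(0.13822·0.16732 + 0.99040·0.98590·0.19937) = 12.57971°
λ₂ = λ₁ + atan2(sin θ sin δ cos φ₁, cos δ − sin φ₁ sin φ₂) = -94.61422°

94.614°W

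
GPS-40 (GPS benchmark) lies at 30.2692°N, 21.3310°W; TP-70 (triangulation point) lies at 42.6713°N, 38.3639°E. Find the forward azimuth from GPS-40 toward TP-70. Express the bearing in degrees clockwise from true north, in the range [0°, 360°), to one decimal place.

57.9°

Δλ = 59.6949°
y = sin Δλ · cos φ₂ = 0.634782
x = cos φ₁ sin φ₂ − sin φ₁ cos φ₂ cos Δλ = 0.398372
θ = atan2(y, x) = 57.8887° → 57.8887° (mod 360°)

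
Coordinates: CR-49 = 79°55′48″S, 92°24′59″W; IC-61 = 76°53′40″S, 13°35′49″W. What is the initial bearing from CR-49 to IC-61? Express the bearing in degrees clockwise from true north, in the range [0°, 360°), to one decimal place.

CR-49: φ = -79.93000°, λ = -92.41639°
IC-61: φ = -76.89444°, λ = -13.59694°
Δλ = 78.8194°
y = sin Δλ · cos φ₂ = 0.222442
x = cos φ₁ sin φ₂ − sin φ₁ cos φ₂ cos Δλ = -0.127008
θ = atan2(y, x) = 119.7251° → 119.7251° (mod 360°)

119.7°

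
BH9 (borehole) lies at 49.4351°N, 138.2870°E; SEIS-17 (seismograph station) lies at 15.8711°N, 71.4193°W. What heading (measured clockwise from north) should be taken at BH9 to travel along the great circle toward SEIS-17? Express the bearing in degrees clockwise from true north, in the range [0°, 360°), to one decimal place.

30.4°

Δλ = 150.2937°
y = sin Δλ · cos φ₂ = 0.476663
x = cos φ₁ sin φ₂ − sin φ₁ cos φ₂ cos Δλ = 0.812521
θ = atan2(y, x) = 30.3979° → 30.3979° (mod 360°)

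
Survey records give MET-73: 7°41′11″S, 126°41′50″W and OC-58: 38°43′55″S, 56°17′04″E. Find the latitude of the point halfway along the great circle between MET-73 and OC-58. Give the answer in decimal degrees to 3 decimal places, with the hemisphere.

74.134°S

MET-73: φ = -7.68639°, λ = -126.69722°
OC-58: φ = -38.73194°, λ = +56.28444°
Bx = cos φ₂ cos Δλ = -0.779026,  By = cos φ₂ sin Δλ = -0.040577
φₘ = atan2(sin φ₁ + sin φ₂, √((cos φ₁ + Bx)² + By²)) = -74.13427°
λₘ = λ₁ + atan2(By, cos φ₁ + Bx) = -137.53319°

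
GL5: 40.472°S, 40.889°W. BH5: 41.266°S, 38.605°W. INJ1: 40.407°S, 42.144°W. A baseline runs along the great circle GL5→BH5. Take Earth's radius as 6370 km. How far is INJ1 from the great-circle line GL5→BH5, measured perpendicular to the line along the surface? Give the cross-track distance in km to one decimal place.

39.8 km

δ₁₃ = central angle GL5→INJ1 = 0.016709 rad  (haversine)
θ₁₃ = bearing GL5→INJ1 = 273.486°,  θ₁₂ = bearing GL5→BH5 = 115.433°
dₓₜ = R·arcsin(sin δ₁₃ · sin(θ₁₃ − θ₁₂)) = 6370·arcsin(0.01671·sin(158.053°)) = 39.780 km
|dₓₜ| = 39.780 km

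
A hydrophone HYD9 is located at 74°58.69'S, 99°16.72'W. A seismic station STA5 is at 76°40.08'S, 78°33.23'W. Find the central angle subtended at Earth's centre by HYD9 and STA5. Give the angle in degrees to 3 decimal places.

5.317°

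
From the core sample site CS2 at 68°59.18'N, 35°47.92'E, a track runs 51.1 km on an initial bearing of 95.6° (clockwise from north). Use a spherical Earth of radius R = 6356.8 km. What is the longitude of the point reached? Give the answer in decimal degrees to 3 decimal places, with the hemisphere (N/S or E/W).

37.074°E

CS2: φ = +68.98633°, λ = +35.79867°
δ = d/R = 51.1/6356.8 = 0.008039 rad
φ₂ = arcsin(sin φ₁ cos δ + cos φ₁ sin δ cos θ)
   = arcsin(0.93349·0.99997 + 0.35859·0.00804·-0.09758) = 68.93663°
λ₂ = λ₁ + atan2(sin θ sin δ cos φ₁, cos δ − sin φ₁ sin φ₂) = 37.07417°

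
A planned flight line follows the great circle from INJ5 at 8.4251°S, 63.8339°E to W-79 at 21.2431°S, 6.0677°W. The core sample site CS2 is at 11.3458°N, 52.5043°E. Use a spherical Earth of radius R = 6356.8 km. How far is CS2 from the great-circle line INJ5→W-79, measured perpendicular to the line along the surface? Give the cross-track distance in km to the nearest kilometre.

2482 km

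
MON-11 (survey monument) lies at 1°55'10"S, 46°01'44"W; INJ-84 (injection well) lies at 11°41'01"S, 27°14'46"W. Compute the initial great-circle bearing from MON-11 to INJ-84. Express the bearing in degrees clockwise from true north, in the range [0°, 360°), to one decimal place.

MON-11: φ = -1.91944°, λ = -46.02889°
INJ-84: φ = -11.68361°, λ = -27.24611°
Δλ = 18.7828°
y = sin Δλ · cos φ₂ = 0.315310
x = cos φ₁ sin φ₂ − sin φ₁ cos φ₂ cos Δλ = -0.171340
θ = atan2(y, x) = 118.5197° → 118.5197° (mod 360°)

118.5°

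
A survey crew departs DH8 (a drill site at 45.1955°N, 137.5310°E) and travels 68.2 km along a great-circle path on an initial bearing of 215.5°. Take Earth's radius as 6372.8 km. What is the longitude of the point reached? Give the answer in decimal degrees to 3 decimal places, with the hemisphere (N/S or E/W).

δ = d/R = 68.2/6372.8 = 0.010702 rad
φ₂ = arcsin(sin φ₁ cos δ + cos φ₁ sin δ cos θ)
   = arcsin(0.70952·0.99994 + 0.70469·0.01070·-0.81412) = 44.69521°
λ₂ = λ₁ + atan2(sin θ sin δ cos φ₁, cos δ − sin φ₁ sin φ₂) = 137.03011°

137.030°E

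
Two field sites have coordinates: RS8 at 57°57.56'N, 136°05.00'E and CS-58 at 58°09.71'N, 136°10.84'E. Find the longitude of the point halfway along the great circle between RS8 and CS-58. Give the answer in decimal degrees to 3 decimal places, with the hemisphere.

136.132°E

RS8: φ = +57.95933°, λ = +136.08333°
CS-58: φ = +58.16183°, λ = +136.18067°
Bx = cos φ₂ cos Δλ = 0.527521,  By = cos φ₂ sin Δλ = 0.000896
φₘ = atan2(sin φ₁ + sin φ₂, √((cos φ₁ + Bx)² + By²)) = 58.06059°
λₘ = λ₁ + atan2(By, cos φ₁ + Bx) = 136.13186°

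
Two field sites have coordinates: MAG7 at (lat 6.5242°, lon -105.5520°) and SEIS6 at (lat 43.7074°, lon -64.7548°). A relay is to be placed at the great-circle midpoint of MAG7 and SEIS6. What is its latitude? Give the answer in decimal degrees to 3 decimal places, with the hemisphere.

26.532°N

Bx = cos φ₂ cos Δλ = 0.547238,  By = cos φ₂ sin Δλ = 0.472317
φₘ = atan2(sin φ₁ + sin φ₂, √((cos φ₁ + Bx)² + By²)) = 26.53186°
λₘ = λ₁ + atan2(By, cos φ₁ + Bx) = -88.50922°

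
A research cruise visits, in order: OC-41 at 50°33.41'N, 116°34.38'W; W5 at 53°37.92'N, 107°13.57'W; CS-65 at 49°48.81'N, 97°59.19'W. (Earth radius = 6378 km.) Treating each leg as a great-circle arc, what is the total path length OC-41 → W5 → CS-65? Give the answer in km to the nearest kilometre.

1489 km

OC-41: φ = +50.55683°, λ = -116.57300°
W5: φ = +53.63200°, λ = -107.22617°
CS-65: φ = +49.81350°, λ = -97.98650°
OC-41→W5: c = 0.113565 rad, d = 724.32 km
W5→CS-65: c = 0.119942 rad, d = 764.99 km
Total = 724.32 + 764.99 = 1489.31 km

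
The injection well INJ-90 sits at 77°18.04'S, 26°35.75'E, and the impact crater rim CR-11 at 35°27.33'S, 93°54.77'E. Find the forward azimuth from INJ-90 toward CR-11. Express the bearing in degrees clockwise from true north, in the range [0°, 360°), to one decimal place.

INJ-90: φ = -77.30067°, λ = +26.59583°
CR-11: φ = -35.45550°, λ = +93.91283°
Δλ = 67.3170°
y = sin Δλ · cos φ₂ = 0.751562
x = cos φ₁ sin φ₂ − sin φ₁ cos φ₂ cos Δλ = 0.178919
θ = atan2(y, x) = 76.6093° → 76.6093° (mod 360°)

76.6°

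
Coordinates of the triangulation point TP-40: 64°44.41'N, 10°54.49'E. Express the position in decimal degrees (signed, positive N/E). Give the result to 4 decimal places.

+64.7402°, +10.9082°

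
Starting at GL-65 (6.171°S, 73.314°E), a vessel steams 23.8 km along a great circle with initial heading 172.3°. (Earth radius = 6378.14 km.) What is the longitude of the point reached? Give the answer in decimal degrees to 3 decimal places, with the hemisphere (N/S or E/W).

73.343°E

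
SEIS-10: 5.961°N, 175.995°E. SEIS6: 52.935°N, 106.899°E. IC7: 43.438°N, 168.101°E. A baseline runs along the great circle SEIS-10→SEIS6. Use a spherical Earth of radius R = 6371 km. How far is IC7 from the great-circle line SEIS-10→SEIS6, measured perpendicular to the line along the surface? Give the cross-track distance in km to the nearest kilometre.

1799 km

δ₁₃ = central angle SEIS-10→IC7 = 0.665264 rad  (haversine)
θ₁₃ = bearing SEIS-10→IC7 = 350.703°,  θ₁₂ = bearing SEIS-10→SEIS6 = 323.871°
dₓₜ = R·arcsin(sin δ₁₃ · sin(θ₁₃ − θ₁₂)) = 6371·arcsin(0.61727·sin(26.832°)) = 1798.882 km
|dₓₜ| = 1798.882 km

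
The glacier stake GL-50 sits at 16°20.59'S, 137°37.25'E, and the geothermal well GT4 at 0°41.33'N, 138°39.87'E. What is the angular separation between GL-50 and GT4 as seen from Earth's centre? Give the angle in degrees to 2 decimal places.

17.06°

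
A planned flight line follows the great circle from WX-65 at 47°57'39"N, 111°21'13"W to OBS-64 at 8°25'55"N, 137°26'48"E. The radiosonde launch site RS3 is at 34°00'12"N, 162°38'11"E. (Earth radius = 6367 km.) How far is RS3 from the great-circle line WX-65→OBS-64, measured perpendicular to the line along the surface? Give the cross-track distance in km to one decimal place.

31.8 km

WX-65: φ = +47.96083°, λ = -111.35361°
OBS-64: φ = +8.43194°, λ = +137.44667°
RS3: φ = +34.00333°, λ = +162.63639°
δ₁₃ = central angle WX-65→RS3 = 1.099582 rad  (haversine)
θ₁₃ = bearing WX-65→RS3 = 291.852°,  θ₁₂ = bearing WX-65→OBS-64 = 291.531°
dₓₜ = R·arcsin(sin δ₁₃ · sin(θ₁₃ − θ₁₂)) = 6367·arcsin(0.89102·sin(0.321°)) = 31.798 km
|dₓₜ| = 31.798 km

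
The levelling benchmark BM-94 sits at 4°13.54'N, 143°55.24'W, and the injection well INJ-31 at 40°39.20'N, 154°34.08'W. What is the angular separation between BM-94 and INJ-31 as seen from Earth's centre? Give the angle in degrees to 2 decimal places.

37.67°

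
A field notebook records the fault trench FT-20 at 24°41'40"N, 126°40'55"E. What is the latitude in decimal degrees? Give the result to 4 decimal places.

24.6944°N

24° + 41′/60 + 40″/3600 = 24 + 0.68333 + 0.01111 = 24.6944°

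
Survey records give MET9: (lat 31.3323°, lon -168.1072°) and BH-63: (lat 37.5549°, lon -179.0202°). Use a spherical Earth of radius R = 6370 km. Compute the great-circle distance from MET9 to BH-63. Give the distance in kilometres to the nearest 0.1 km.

1215.1 km

Δφ = 6.2226°,  Δλ = -10.9130°
a = sin²(Δφ/2) + cos φ₁ cos φ₂ sin²(Δλ/2) = 0.009069
c = 2·arcsin(√a) = 0.190749 rad = 10.9291°
d = R·c = 6370 × 0.190749 = 1215.1 km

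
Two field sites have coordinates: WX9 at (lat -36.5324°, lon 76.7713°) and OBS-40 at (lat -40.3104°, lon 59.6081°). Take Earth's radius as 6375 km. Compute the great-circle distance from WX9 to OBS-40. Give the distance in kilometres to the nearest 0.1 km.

1551.2 km

Δφ = -3.7780°,  Δλ = -17.1632°
a = sin²(Δφ/2) + cos φ₁ cos φ₂ sin²(Δλ/2) = 0.014729
c = 2·arcsin(√a) = 0.243330 rad = 13.9418°
d = R·c = 6375 × 0.243330 = 1551.2 km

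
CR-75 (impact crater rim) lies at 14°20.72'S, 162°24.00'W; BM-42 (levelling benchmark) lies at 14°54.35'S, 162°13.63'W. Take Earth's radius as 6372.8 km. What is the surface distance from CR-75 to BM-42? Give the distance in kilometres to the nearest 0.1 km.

65.1 km

CR-75: φ = -14.34533°, λ = -162.40000°
BM-42: φ = -14.90583°, λ = -162.22717°
Δφ = -0.5605°,  Δλ = 0.1728°
a = sin²(Δφ/2) + cos φ₁ cos φ₂ sin²(Δλ/2) = 0.000026
c = 2·arcsin(√a) = 0.010209 rad = 0.5849°
d = R·c = 6372.8 × 0.010209 = 65.1 km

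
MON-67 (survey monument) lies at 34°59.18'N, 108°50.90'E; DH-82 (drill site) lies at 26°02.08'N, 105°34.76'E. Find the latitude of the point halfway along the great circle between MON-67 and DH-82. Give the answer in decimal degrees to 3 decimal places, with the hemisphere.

MON-67: φ = +34.98633°, λ = +108.84833°
DH-82: φ = +26.03467°, λ = +105.57933°
Bx = cos φ₂ cos Δλ = 0.897067,  By = cos φ₂ sin Δλ = -0.051238
φₘ = atan2(sin φ₁ + sin φ₂, √((cos φ₁ + Bx)² + By²)) = 30.52068°
λₘ = λ₁ + atan2(By, cos φ₁ + Bx) = 107.13842°

30.521°N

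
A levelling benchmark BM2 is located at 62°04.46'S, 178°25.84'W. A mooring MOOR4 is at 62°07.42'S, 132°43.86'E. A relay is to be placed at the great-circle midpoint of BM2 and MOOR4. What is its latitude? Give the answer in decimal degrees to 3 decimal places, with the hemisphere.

BM2: φ = -62.07433°, λ = -178.43067°
MOOR4: φ = -62.12367°, λ = +132.73100°
Bx = cos φ₂ cos Δλ = 0.307745,  By = cos φ₂ sin Δλ = -0.352009
φₘ = atan2(sin φ₁ + sin φ₂, √((cos φ₁ + Bx)² + By²)) = -64.25992°
λₘ = λ₁ + atan2(By, cos φ₁ + Bx) = 157.17132°

64.260°S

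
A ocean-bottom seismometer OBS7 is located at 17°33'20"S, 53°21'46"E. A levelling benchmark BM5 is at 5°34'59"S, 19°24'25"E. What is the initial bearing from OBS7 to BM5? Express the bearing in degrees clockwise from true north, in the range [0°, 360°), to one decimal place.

285.7°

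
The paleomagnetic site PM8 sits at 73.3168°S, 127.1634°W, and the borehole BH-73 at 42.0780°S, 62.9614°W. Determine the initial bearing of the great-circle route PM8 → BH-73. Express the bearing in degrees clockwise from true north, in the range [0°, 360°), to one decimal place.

80.1°

Δλ = 64.2020°
y = sin Δλ · cos φ₂ = 0.668258
x = cos φ₁ sin φ₂ − sin φ₁ cos φ₂ cos Δλ = 0.117039
θ = atan2(y, x) = 80.0660° → 80.0660° (mod 360°)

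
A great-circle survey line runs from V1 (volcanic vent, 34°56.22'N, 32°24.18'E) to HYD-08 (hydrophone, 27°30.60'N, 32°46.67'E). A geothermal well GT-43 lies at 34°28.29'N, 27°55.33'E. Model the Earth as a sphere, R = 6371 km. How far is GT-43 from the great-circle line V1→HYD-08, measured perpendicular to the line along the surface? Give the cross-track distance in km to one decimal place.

412.1 km

V1: φ = +34.93700°, λ = +32.40300°
HYD-08: φ = +27.51000°, λ = +32.77783°
GT-43: φ = +34.47150°, λ = +27.92217°
δ₁₃ = central angle V1→GT-43 = 0.064798 rad  (haversine)
θ₁₃ = bearing V1→GT-43 = 264.078°,  θ₁₂ = bearing V1→HYD-08 = 177.430°
dₓₜ = R·arcsin(sin δ₁₃ · sin(θ₁₃ − θ₁₂)) = 6371·arcsin(0.06475·sin(86.648°)) = 412.123 km
|dₓₜ| = 412.123 km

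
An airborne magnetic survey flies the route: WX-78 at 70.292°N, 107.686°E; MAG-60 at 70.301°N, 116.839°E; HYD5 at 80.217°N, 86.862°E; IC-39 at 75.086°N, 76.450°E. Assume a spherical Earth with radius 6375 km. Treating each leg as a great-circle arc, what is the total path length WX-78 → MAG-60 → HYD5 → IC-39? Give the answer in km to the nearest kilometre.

WX-78→MAG-60: c = 0.053810 rad, d = 343.04 km
MAG-60→HYD5: c = 0.213009 rad, d = 1357.93 km
HYD5→IC-39: c = 0.097273 rad, d = 620.11 km
Total = 343.04 + 1357.93 + 620.11 = 2321.08 km

2321 km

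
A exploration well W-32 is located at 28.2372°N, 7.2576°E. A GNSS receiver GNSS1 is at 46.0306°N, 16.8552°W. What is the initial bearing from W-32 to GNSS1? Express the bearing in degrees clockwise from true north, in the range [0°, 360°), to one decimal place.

Δλ = -24.1128°
y = sin Δλ · cos φ₂ = -0.283635
x = cos φ₁ sin φ₂ − sin φ₁ cos φ₂ cos Δλ = 0.334248
θ = atan2(y, x) = -40.3172° → 319.6828° (mod 360°)

319.7°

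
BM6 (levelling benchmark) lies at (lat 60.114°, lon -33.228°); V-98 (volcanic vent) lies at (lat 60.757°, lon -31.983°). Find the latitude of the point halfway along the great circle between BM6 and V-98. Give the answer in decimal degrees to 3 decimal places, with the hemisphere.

60.437°N

Bx = cos φ₂ cos Δλ = 0.488399,  By = cos φ₂ sin Δλ = 0.010614
φₘ = atan2(sin φ₁ + sin φ₂, √((cos φ₁ + Bx)² + By²)) = 60.43695°
λₘ = λ₁ + atan2(By, cos φ₁ + Bx) = -32.61166°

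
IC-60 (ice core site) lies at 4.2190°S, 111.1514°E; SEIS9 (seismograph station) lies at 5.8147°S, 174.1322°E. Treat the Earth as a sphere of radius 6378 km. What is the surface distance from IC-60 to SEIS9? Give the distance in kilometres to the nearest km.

6983 km

Δφ = -1.5957°,  Δλ = 62.9808°
a = sin²(Δφ/2) + cos φ₁ cos φ₂ sin²(Δλ/2) = 0.270910
c = 2·arcsin(√a) = 1.094849 rad = 62.7303°
d = R·c = 6378 × 1.094849 = 6982.9 km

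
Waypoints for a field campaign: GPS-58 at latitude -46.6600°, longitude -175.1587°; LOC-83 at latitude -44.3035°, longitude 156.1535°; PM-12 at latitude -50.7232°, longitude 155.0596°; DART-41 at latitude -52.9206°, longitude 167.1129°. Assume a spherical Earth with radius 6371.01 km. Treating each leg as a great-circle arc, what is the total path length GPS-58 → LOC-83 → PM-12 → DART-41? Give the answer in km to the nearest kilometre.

GPS-58→LOC-83: c = 0.351485 rad, d = 2239.31 km
LOC-83→PM-12: c = 0.112781 rad, d = 718.53 km
PM-12→DART-41: c = 0.135382 rad, d = 862.52 km
Total = 2239.31 + 718.53 + 862.52 = 3820.36 km

3820 km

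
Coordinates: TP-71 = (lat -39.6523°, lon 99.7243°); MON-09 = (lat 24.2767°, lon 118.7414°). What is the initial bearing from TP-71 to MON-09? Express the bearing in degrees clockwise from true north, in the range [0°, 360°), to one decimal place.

18.9°

Δλ = 19.0171°
y = sin Δλ · cos φ₂ = 0.297036
x = cos φ₁ sin φ₂ − sin φ₁ cos φ₂ cos Δλ = 0.866502
θ = atan2(y, x) = 18.9216° → 18.9216° (mod 360°)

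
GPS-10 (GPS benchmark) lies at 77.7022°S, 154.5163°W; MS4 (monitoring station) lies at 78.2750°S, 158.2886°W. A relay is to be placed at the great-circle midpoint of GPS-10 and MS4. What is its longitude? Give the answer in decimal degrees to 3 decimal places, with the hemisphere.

156.358°W

Bx = cos φ₂ cos Δλ = 0.202774,  By = cos φ₂ sin Δλ = -0.013370
φₘ = atan2(sin φ₁ + sin φ₂, √((cos φ₁ + Bx)² + By²)) = -77.99492°
λₘ = λ₁ + atan2(By, cos φ₁ + Bx) = -156.35812°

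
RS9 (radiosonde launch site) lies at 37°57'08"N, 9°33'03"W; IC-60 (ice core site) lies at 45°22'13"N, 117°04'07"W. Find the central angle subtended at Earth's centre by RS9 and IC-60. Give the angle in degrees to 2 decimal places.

74.28°

RS9: φ = +37.95222°, λ = -9.55083°
IC-60: φ = +45.37028°, λ = -117.06861°
Δφ = 7.4181°,  Δλ = -107.5178°
a = sin²(Δφ/2) + cos φ₁ cos φ₂ sin²(Δλ/2) = 0.364533
c = 2·arcsin(√a) = 1.296434 rad = 74.2802°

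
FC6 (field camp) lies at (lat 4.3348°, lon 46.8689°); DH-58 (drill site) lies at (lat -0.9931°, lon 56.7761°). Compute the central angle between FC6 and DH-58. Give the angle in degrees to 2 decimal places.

11.24°

Δφ = -5.3279°,  Δλ = 9.9072°
a = sin²(Δφ/2) + cos φ₁ cos φ₂ sin²(Δλ/2) = 0.009594
c = 2·arcsin(√a) = 0.196211 rad = 11.2421°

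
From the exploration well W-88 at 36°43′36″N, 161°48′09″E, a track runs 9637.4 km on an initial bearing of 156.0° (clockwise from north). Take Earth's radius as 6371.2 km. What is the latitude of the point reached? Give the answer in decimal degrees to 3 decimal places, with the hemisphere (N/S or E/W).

44.124°S

W-88: φ = +36.72667°, λ = +161.80250°
δ = d/R = 9637.4/6371.2 = 1.512651 rad
φ₂ = arcsin(sin φ₁ cos δ + cos φ₁ sin δ cos θ)
   = arcsin(0.59800·0.05811 + 0.80150·0.99831·-0.91355) = -44.12416°
λ₂ = λ₁ + atan2(sin θ sin δ cos φ₁, cos δ − sin φ₁ sin φ₂) = -163.74937°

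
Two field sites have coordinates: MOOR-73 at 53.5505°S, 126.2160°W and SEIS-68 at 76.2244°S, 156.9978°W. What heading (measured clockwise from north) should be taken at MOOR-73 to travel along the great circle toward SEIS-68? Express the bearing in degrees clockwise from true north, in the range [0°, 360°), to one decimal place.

196.5°

Δλ = -30.7818°
y = sin Δλ · cos φ₂ = -0.121863
x = cos φ₁ sin φ₂ − sin φ₁ cos φ₂ cos Δλ = -0.412469
θ = atan2(y, x) = -163.5404° → 196.4596° (mod 360°)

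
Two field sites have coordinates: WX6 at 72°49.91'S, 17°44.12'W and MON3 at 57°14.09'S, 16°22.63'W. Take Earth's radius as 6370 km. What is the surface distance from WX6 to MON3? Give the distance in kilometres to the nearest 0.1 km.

WX6: φ = -72.83183°, λ = -17.73533°
MON3: φ = -57.23483°, λ = -16.37717°
Δφ = 15.5970°,  Δλ = 1.3582°
a = sin²(Δφ/2) + cos φ₁ cos φ₂ sin²(Δλ/2) = 0.018434
c = 2·arcsin(√a) = 0.272386 rad = 15.6066°
d = R·c = 6370 × 0.272386 = 1735.1 km

1735.1 km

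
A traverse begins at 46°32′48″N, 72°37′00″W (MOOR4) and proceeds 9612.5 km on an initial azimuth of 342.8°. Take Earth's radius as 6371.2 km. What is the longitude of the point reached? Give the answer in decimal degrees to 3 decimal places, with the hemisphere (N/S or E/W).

131.821°E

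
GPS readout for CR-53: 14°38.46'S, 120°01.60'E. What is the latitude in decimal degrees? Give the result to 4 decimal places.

14° + 38.46′/60 = 14 + 0.64100 = 14.6410°

14.6410°S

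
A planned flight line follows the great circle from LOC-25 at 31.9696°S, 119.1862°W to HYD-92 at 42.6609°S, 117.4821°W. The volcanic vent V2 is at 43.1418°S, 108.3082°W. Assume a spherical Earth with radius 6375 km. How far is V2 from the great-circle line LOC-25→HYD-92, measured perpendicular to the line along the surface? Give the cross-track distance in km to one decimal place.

δ₁₃ = central angle LOC-25→V2 = 0.245867 rad  (haversine)
θ₁₃ = bearing LOC-25→V2 = 145.546°,  θ₁₂ = bearing LOC-25→HYD-92 = 173.283°
dₓₜ = R·arcsin(sin δ₁₃ · sin(θ₁₃ − θ₁₂)) = 6375·arcsin(0.24340·sin(-27.737°)) = -723.725 km
|dₓₜ| = 723.725 km

723.7 km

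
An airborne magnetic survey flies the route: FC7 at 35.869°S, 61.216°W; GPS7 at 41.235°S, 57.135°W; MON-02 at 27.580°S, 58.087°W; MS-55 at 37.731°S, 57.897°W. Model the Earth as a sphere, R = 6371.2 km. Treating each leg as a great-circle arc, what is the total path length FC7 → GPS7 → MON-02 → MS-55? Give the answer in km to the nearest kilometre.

FC7→GPS7: c = 0.108935 rad, d = 694.05 km
GPS7→MON-02: c = 0.238714 rad, d = 1520.90 km
MON-02→MS-55: c = 0.177190 rad, d = 1128.91 km
Total = 694.05 + 1520.90 + 1128.91 = 3343.86 km

3344 km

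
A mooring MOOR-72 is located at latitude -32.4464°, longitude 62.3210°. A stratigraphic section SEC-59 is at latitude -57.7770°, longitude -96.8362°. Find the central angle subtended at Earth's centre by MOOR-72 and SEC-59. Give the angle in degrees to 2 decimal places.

88.09°

Δφ = -25.3306°,  Δλ = -159.1572°
a = sin²(Δφ/2) + cos φ₁ cos φ₂ sin²(Δλ/2) = 0.483327
c = 2·arcsin(√a) = 1.537445 rad = 88.0891°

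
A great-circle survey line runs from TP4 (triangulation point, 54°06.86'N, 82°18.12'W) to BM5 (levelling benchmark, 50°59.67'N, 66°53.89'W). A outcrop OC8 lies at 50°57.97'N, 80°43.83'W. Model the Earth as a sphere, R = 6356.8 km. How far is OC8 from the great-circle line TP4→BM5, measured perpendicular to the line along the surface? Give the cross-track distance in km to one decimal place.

317.0 km

TP4: φ = +54.11433°, λ = -82.30200°
BM5: φ = +50.99450°, λ = -66.89817°
OC8: φ = +50.96617°, λ = -80.73050°
δ₁₃ = central angle TP4→OC8 = 0.057419 rad  (haversine)
θ₁₃ = bearing TP4→OC8 = 162.485°,  θ₁₂ = bearing TP4→BM5 = 102.187°
dₓₜ = R·arcsin(sin δ₁₃ · sin(θ₁₃ − θ₁₂)) = 6356.8·arcsin(0.05739·sin(60.297°)) = 316.998 km
|dₓₜ| = 316.998 km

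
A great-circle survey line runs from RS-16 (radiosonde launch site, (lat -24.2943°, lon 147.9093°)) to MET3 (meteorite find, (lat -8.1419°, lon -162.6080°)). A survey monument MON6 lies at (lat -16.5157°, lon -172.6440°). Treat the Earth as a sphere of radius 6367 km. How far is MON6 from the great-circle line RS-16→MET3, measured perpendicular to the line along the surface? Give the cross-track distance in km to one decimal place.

402.5 km

δ₁₃ = central angle RS-16→MON6 = 0.657125 rad  (haversine)
θ₁₃ = bearing RS-16→MON6 = 85.729°,  θ₁₂ = bearing RS-16→MET3 = 79.792°
dₓₜ = R·arcsin(sin δ₁₃ · sin(θ₁₃ − θ₁₂)) = 6367·arcsin(0.61084·sin(5.937°)) = 402.533 km
|dₓₜ| = 402.533 km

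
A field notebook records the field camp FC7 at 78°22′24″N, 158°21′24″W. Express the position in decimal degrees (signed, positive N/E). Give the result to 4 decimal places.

lat: 78.3733° N → +78.3733°
lon: 158.3567° W → -158.3567°

+78.3733°, -158.3567°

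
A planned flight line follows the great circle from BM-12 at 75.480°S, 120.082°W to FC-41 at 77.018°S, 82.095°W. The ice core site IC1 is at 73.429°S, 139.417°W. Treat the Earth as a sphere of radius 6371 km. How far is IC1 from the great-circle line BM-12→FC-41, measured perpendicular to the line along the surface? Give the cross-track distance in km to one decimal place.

166.7 km

δ₁₃ = central angle BM-12→IC1 = 0.096719 rad  (haversine)
θ₁₃ = bearing BM-12→IC1 = 282.085°,  θ₁₂ = bearing BM-12→FC-41 = 117.804°
dₓₜ = R·arcsin(sin δ₁₃ · sin(θ₁₃ − θ₁₂)) = 6371·arcsin(0.09657·sin(164.281°)) = 166.702 km
|dₓₜ| = 166.702 km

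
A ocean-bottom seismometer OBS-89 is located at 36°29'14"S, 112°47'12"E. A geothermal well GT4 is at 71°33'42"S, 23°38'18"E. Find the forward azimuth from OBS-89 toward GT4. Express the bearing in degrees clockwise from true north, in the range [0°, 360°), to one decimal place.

202.6°

OBS-89: φ = -36.48722°, λ = +112.78667°
GT4: φ = -71.56167°, λ = +23.63833°
Δλ = -89.1483°
y = sin Δλ · cos φ₂ = -0.316249
x = cos φ₁ sin φ₂ − sin φ₁ cos φ₂ cos Δλ = -0.759921
θ = atan2(y, x) = -157.4049° → 202.5951° (mod 360°)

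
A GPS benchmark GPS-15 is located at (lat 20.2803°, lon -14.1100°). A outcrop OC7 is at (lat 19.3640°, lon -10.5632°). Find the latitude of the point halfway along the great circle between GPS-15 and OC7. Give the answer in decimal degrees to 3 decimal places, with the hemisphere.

19.831°N

Bx = cos φ₂ cos Δλ = 0.941624,  By = cos φ₂ sin Δλ = 0.058364
φₘ = atan2(sin φ₁ + sin φ₂, √((cos φ₁ + Bx)² + By²)) = 19.83091°
λₘ = λ₁ + atan2(By, cos φ₁ + Bx) = -12.33149°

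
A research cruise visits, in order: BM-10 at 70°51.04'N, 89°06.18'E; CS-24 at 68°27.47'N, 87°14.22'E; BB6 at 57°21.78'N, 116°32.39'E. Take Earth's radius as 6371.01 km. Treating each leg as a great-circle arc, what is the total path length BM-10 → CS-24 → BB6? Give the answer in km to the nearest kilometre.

2173 km

BM-10: φ = +70.85067°, λ = +89.10300°
CS-24: φ = +68.45783°, λ = +87.23700°
BB6: φ = +57.36300°, λ = +116.53983°
BM-10→CS-24: c = 0.043266 rad, d = 275.65 km
CS-24→BB6: c = 0.297844 rad, d = 1897.57 km
Total = 275.65 + 1897.57 = 2173.22 km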